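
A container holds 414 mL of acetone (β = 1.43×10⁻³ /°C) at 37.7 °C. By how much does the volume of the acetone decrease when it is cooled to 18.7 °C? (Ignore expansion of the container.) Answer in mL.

|ΔT| = |18.7 − 37.7| = 19.0 K
ΔV = βV₀ΔT = (1.43×10⁻³)(414)(19.0) = 11.2 mL

ΔV = 11.2 mL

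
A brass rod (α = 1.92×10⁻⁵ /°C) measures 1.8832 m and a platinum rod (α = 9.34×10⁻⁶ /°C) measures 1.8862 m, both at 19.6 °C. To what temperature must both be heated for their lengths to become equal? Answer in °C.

Equal length when α₁L₁ΔT − α₂L₂ΔT = L₂ − L₁ = 3.00×10⁻³ m
α₁L₁ = 3.615744×10⁻⁵, α₂L₂ = 1.7617108×10⁻⁵ → Δ(αL) = 1.8540332×10⁻⁵ m/K
ΔT = 3.00×10⁻³ / 1.8540332×10⁻⁵ = 161.809 K, so T = 19.6 + 161.809 = 181.409 °C

T = 181.4 °C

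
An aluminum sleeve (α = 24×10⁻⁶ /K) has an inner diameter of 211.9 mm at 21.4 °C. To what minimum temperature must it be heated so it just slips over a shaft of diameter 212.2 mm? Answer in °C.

Required Δd = 212.2 − 211.9 = 0.3 mm
Δd = αd₀ΔT ⇒ ΔT = Δd/(αd₀) = 0.3 / (24×10⁻⁶ × 211.9) = 58.990 K
T_min = 21.4 + 58.990 = 80.390 °C

T = 80.4 °C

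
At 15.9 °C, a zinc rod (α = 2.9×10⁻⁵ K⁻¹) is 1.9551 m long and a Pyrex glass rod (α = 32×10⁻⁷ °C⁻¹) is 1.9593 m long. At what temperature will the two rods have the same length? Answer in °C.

T = 99.19 °C

L₁(1 + α₁ΔT) = L₂(1 + α₂ΔT) ⇒ ΔT = (L₂ − L₁)/(α₁L₁ − α₂L₂)
L₂ − L₁ = 1.9593 − 1.9551 = 4.20×10⁻³ m
α₁L₁ − α₂L₂ = 2.9×10⁻⁵×1.9551 − 32×10⁻⁷×1.9593 = 5.042814×10⁻⁵ m/K
ΔT = 4.20×10⁻³ / 5.042814×10⁻⁵ = 83.2868 K
T = 15.9 + 83.2868 = 99.1868 °C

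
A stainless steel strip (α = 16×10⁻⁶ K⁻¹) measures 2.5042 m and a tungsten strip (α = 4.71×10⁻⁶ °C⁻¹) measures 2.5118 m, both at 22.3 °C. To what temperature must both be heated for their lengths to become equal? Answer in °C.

T = 291.5 °C

Equal length when α₁L₁ΔT − α₂L₂ΔT = L₂ − L₁ = 7.60×10⁻³ m
α₁L₁ = 4.00672×10⁻⁵, α₂L₂ = 1.1830578×10⁻⁵ → Δ(αL) = 2.8236622×10⁻⁵ m/K
ΔT = 7.60×10⁻³ / 2.8236622×10⁻⁵ = 269.154 K, so T = 22.3 + 269.154 = 291.454 °C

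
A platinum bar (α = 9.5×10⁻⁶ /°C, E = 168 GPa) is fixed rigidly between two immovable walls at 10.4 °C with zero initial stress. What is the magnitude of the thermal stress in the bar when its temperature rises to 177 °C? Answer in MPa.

Fully constrained: the free strain ε = αΔT is blocked, so σ = Eε = EαΔT.
|ΔT| = 166.6 K
σ = 168×10⁹ × 9.5×10⁻⁶ × 166.6 = 2.66×10⁸ Pa

σ = 266 MPa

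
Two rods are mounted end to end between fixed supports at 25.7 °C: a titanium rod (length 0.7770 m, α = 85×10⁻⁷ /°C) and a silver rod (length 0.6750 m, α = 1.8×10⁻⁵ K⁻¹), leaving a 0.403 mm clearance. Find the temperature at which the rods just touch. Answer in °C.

T = 47.2 °C

α₁L₁ = 6.6045×10⁻⁶ m/K, α₂L₂ = 1.215×10⁻⁵ m/K → total 1.87545×10⁻⁵ m/K
ΔT = g/(α₁L₁+α₂L₂) = 4.03×10⁻⁴ / 1.87545×10⁻⁵ = 21.488 K
T = 25.7 + 21.488 = 47.188 °C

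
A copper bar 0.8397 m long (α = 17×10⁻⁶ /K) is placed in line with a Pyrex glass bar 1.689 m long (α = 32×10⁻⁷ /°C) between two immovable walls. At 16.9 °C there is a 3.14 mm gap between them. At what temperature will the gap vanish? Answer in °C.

Gap closes when ΔL₁ + ΔL₂ = 3.14 mm = 3.14×10⁻³ m
(α₁L₁ + α₂L₂)ΔT = g
α₁L₁ + α₂L₂ = 17×10⁻⁶×0.8397 + 32×10⁻⁷×1.689 = 1.96797×10⁻⁵ m/K
ΔT = 3.14×10⁻³ / 1.96797×10⁻⁵ = 159.56 K
T = 16.9 + 159.56 = 176.46 °C

T = 176 °C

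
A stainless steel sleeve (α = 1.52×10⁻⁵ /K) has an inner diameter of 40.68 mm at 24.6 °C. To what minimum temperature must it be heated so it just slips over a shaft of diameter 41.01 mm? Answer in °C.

Required Δd = 41.01 − 40.68 = 0.33 mm
Δd = αd₀ΔT ⇒ ΔT = Δd/(αd₀) = 0.33 / (1.52×10⁻⁵ × 40.68) = 533.69 K
T_min = 24.6 + 533.69 = 558.29 °C

T = 558 °C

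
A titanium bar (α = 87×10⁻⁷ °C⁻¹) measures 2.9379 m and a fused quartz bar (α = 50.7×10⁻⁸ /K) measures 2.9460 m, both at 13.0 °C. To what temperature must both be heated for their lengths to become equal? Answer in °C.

Equal length when α₁L₁ΔT − α₂L₂ΔT = L₂ − L₁ = 8.10×10⁻³ m
α₁L₁ = 2.555973×10⁻⁵, α₂L₂ = 1.493622×10⁻⁶ → Δ(αL) = 2.4066108×10⁻⁵ m/K
ΔT = 8.10×10⁻³ / 2.4066108×10⁻⁵ = 336.573 K, so T = 13.0 + 336.573 = 349.573 °C

T = 349.6 °C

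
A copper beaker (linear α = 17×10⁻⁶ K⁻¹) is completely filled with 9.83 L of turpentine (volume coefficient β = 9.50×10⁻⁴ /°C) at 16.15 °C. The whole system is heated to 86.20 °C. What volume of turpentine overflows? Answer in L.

0.619 L

The beaker also expands: β_container ≈ 3α = 5.1×10⁻⁵ /K
Net overflow = V₀(β_liq − 3α_cont)ΔT
β − 3α = 9.50×10⁻⁴ − 5.1×10⁻⁵ = 8.99×10⁻⁴ /K; ΔT = 70.05 K
ΔV = 9.83 × 8.99×10⁻⁴ × 70.05 = 0.619 L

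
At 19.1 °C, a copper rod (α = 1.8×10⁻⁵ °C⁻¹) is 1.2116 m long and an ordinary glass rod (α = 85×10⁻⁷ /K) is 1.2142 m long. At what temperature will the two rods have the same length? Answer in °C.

T = 245.4 °C

L₁(1 + α₁ΔT) = L₂(1 + α₂ΔT) ⇒ ΔT = (L₂ − L₁)/(α₁L₁ − α₂L₂)
L₂ − L₁ = 1.2142 − 1.2116 = 2.60×10⁻³ m
α₁L₁ − α₂L₂ = 1.8×10⁻⁵×1.2116 − 85×10⁻⁷×1.2142 = 1.14881×10⁻⁵ m/K
ΔT = 2.60×10⁻³ / 1.14881×10⁻⁵ = 226.321 K
T = 19.1 + 226.321 = 245.421 °C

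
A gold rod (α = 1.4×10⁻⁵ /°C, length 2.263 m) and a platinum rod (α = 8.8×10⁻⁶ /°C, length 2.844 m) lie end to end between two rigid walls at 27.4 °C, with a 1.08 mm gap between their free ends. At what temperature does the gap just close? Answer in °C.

Gap closes when ΔL₁ + ΔL₂ = 1.08 mm = 1.08×10⁻³ m
(α₁L₁ + α₂L₂)ΔT = g
α₁L₁ + α₂L₂ = 1.4×10⁻⁵×2.263 + 8.8×10⁻⁶×2.844 = 5.67092×10⁻⁵ m/K
ΔT = 1.08×10⁻³ / 5.67092×10⁻⁵ = 19.045 K
T = 27.4 + 19.045 = 46.445 °C

T = 46.4 °C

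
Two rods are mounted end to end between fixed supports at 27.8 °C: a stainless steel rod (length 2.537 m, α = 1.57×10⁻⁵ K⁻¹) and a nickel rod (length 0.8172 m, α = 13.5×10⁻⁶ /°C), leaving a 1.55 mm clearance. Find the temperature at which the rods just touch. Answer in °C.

Gap closes when ΔL₁ + ΔL₂ = 1.55 mm = 1.55×10⁻³ m
(α₁L₁ + α₂L₂)ΔT = g
α₁L₁ + α₂L₂ = 1.57×10⁻⁵×2.537 + 13.5×10⁻⁶×0.8172 = 5.08631×10⁻⁵ m/K
ΔT = 1.55×10⁻³ / 5.08631×10⁻⁵ = 30.474 K
T = 27.8 + 30.474 = 58.274 °C

T = 58.3 °C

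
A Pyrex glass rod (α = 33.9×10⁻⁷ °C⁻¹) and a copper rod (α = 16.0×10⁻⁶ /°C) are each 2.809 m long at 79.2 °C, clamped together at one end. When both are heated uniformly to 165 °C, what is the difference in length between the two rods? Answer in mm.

3.04 mm

ΔT = 85.8 K
Pyrex glass: ΔL = 33.9×10⁻⁷ × 2.809 m × 85.8 = 8.1703×10⁻⁴ m = 0.81703 mm
copper: ΔL = 16.0×10⁻⁶ × 2.809 m × 85.8 = 3.8562×10⁻³ m = 3.8562 mm
difference = 3.8562 − 0.81703 = 3.03917 mm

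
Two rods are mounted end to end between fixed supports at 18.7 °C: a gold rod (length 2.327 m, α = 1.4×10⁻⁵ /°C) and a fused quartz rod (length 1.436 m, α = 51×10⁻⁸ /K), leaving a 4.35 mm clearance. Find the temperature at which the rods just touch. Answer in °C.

Gap closes when ΔL₁ + ΔL₂ = 4.35 mm = 4.35×10⁻³ m
(α₁L₁ + α₂L₂)ΔT = g
α₁L₁ + α₂L₂ = 1.4×10⁻⁵×2.327 + 51×10⁻⁸×1.436 = 3.331036×10⁻⁵ m/K
ΔT = 4.35×10⁻³ / 3.331036×10⁻⁵ = 130.59 K
T = 18.7 + 130.59 = 149.29 °C

T = 149 °C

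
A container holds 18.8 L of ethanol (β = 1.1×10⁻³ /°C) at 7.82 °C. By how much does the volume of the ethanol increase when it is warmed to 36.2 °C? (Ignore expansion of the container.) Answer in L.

ΔV = 0.587 L

|ΔT| = |36.2 − 7.82| = 28.38 K
ΔV = βV₀ΔT = (1.1×10⁻³)(18.8)(28.38) = 0.587 L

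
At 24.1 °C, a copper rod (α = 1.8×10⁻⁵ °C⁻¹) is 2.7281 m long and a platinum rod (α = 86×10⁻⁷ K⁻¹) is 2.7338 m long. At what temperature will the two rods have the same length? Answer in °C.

Equal length when α₁L₁ΔT − α₂L₂ΔT = L₂ − L₁ = 5.70×10⁻³ m
α₁L₁ = 4.91058×10⁻⁵, α₂L₂ = 2.351068×10⁻⁵ → Δ(αL) = 2.559512×10⁻⁵ m/K
ΔT = 5.70×10⁻³ / 2.559512×10⁻⁵ = 222.699 K, so T = 24.1 + 222.699 = 246.799 °C

T = 246.8 °C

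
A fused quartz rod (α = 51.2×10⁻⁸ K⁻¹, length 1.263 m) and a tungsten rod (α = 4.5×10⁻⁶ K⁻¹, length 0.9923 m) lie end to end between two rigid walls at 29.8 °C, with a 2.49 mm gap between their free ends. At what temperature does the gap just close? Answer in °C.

T = 517 °C

α₁L₁ = 6.46656×10⁻⁷ m/K, α₂L₂ = 4.46535×10⁻⁶ m/K → total 5.112006×10⁻⁶ m/K
ΔT = g/(α₁L₁+α₂L₂) = 2.49×10⁻³ / 5.112006×10⁻⁶ = 487.09 K
T = 29.8 + 487.09 = 516.89 °C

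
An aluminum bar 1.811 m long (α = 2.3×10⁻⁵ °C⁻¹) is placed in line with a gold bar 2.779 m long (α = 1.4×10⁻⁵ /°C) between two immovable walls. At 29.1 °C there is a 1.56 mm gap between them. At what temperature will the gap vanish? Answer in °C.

T = 48.5 °C

α₁L₁ = 4.1653×10⁻⁵ m/K, α₂L₂ = 3.8906×10⁻⁵ m/K → total 8.0559×10⁻⁵ m/K
ΔT = g/(α₁L₁+α₂L₂) = 1.56×10⁻³ / 8.0559×10⁻⁵ = 19.365 K
T = 29.1 + 19.365 = 48.465 °C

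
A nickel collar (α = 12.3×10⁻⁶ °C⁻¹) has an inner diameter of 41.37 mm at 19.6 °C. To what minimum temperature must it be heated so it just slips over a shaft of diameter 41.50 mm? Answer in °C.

T = 275 °C

Required Δd = 41.50 − 41.37 = 0.13 mm
Δd = αd₀ΔT ⇒ ΔT = Δd/(αd₀) = 0.13 / (12.3×10⁻⁶ × 41.37) = 255.48 K
T_min = 19.6 + 255.48 = 275.08 °C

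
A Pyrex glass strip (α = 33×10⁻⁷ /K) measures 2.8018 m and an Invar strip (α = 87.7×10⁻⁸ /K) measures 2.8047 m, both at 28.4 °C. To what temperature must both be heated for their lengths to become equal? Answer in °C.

Equal length when α₁L₁ΔT − α₂L₂ΔT = L₂ − L₁ = 2.90×10⁻³ m
α₁L₁ = 9.24594×10⁻⁶, α₂L₂ = 2.4597219×10⁻⁶ → Δ(αL) = 6.7862181×10⁻⁶ m/K
ΔT = 2.90×10⁻³ / 6.7862181×10⁻⁶ = 427.337 K, so T = 28.4 + 427.337 = 455.737 °C

T = 455.7 °C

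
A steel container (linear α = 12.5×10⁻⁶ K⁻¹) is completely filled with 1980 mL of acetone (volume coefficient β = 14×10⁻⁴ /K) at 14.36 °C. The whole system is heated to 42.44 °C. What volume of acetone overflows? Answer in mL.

75.8 mL

The container also expands: β_container ≈ 3α = 3.75×10⁻⁵ /K
Net overflow = V₀(β_liq − 3α_cont)ΔT
β − 3α = 1.40×10⁻³ − 3.75×10⁻⁵ = 1.3625×10⁻³ /K; ΔT = 28.08 K
ΔV = 1980 × 1.3625×10⁻³ × 28.08 = 75.8 mL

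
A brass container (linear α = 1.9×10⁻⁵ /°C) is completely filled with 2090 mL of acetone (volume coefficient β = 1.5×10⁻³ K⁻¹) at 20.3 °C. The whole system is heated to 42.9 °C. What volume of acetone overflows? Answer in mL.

The container also expands: β_container ≈ 3α = 5.7×10⁻⁵ /K
Net overflow = V₀(β_liq − 3α_cont)ΔT
β − 3α = 1.50×10⁻³ − 5.7×10⁻⁵ = 1.443×10⁻³ /K; ΔT = 22.6 K
ΔV = 2090 × 1.443×10⁻³ × 22.6 = 68.2 mL

68.2 mL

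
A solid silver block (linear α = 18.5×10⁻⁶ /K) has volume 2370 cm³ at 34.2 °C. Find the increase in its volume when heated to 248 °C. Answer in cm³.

Isotropic solid: β ≈ 3α = 5.5×10⁻⁵ /K; ΔT = 213.8 K
ΔV = 3αV₀ΔT = 3(18.5×10⁻⁶)(2370)(213.8) = 28.1 cm³

ΔV = 28.1 cm³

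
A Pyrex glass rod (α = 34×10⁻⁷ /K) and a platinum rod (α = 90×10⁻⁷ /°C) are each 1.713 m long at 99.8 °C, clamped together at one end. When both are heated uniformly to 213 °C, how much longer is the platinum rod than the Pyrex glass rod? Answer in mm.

1.09 mm

ΔT = 113.2 K
Pyrex glass: ΔL = 34×10⁻⁷ × 1.713 m × 113.2 = 6.5930×10⁻⁴ m = 0.65930 mm
platinum: ΔL = 90×10⁻⁷ × 1.713 m × 113.2 = 1.7452×10⁻³ m = 1.7452 mm
difference = 1.7452 − 0.65930 = 1.0859 mm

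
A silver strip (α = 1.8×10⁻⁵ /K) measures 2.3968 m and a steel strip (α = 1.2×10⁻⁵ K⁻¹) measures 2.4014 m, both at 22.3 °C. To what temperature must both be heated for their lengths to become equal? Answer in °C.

Equal length when α₁L₁ΔT − α₂L₂ΔT = L₂ − L₁ = 4.60×10⁻³ m
α₁L₁ = 4.31424×10⁻⁵, α₂L₂ = 2.88168×10⁻⁵ → Δ(αL) = 1.43256×10⁻⁵ m/K
ΔT = 4.60×10⁻³ / 1.43256×10⁻⁵ = 321.103 K, so T = 22.3 + 321.103 = 343.403 °C

T = 343.4 °C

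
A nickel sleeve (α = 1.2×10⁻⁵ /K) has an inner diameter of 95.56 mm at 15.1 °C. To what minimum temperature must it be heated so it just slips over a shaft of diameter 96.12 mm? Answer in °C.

Required Δd = 96.12 − 95.56 = 0.56 mm
Δd = αd₀ΔT ⇒ ΔT = Δd/(αd₀) = 0.56 / (1.2×10⁻⁵ × 95.56) = 488.35 K
T_min = 15.1 + 488.35 = 503.45 °C

T = 503 °C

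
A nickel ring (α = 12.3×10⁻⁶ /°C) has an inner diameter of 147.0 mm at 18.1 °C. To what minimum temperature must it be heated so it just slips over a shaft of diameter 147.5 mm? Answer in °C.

Required Δd = 147.5 − 147.0 = 0.5 mm
Δd = αd₀ΔT ⇒ ΔT = Δd/(αd₀) = 0.5 / (12.3×10⁻⁶ × 147.0) = 276.53 K
T_min = 18.1 + 276.53 = 294.63 °C

T = 295 °C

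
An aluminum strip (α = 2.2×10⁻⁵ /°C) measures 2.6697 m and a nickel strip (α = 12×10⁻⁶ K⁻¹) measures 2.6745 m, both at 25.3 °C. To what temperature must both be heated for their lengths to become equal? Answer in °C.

L₁(1 + α₁ΔT) = L₂(1 + α₂ΔT) ⇒ ΔT = (L₂ − L₁)/(α₁L₁ − α₂L₂)
L₂ − L₁ = 2.6745 − 2.6697 = 4.80×10⁻³ m
α₁L₁ − α₂L₂ = 2.2×10⁻⁵×2.6697 − 12×10⁻⁶×2.6745 = 2.66394×10⁻⁵ m/K
ΔT = 4.80×10⁻³ / 2.66394×10⁻⁵ = 180.184 K
T = 25.3 + 180.184 = 205.484 °C

T = 205.5 °C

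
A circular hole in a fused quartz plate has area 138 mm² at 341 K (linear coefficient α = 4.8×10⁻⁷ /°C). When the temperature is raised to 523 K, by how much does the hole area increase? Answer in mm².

ΔA = 0.0241 mm²

Area coefficient ≈ 2α; |ΔT| = 182 K
ΔA = 2αA₀ΔT = 2(4.8×10⁻⁷)(138)(182) = 0.0241 mm²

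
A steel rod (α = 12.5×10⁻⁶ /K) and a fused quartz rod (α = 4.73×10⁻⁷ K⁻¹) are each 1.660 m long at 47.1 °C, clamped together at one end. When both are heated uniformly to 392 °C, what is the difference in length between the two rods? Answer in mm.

6.89 mm

ΔT = 344.9 K
steel: ΔL = 12.5×10⁻⁶ × 1.660 m × 344.9 = 7.1567×10⁻³ m = 7.1567 mm
fused quartz: ΔL = 4.73×10⁻⁷ × 1.660 m × 344.9 = 2.7081×10⁻⁴ m = 0.27081 mm
difference = 7.1567 − 0.27081 = 6.88589 mm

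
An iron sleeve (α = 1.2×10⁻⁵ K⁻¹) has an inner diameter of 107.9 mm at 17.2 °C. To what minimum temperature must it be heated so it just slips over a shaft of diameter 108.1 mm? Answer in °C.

Required Δd = 108.1 − 107.9 = 0.2 mm
Δd = αd₀ΔT ⇒ ΔT = Δd/(αd₀) = 0.2 / (1.2×10⁻⁵ × 107.9) = 154.46 K
T_min = 17.2 + 154.46 = 171.66 °C

T = 172 °C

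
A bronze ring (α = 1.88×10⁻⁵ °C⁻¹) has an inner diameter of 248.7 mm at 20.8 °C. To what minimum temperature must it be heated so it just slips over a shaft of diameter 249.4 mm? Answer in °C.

T = 171 °C

Required Δd = 249.4 − 248.7 = 0.7 mm
Δd = αd₀ΔT ⇒ ΔT = Δd/(αd₀) = 0.7 / (1.88×10⁻⁵ × 248.7) = 149.71 K
T_min = 20.8 + 149.71 = 170.51 °C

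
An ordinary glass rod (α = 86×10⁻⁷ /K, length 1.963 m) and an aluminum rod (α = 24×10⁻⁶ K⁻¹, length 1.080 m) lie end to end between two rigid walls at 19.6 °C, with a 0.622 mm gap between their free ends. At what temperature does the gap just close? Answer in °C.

Gap closes when ΔL₁ + ΔL₂ = 0.622 mm = 6.22×10⁻⁴ m
(α₁L₁ + α₂L₂)ΔT = g
α₁L₁ + α₂L₂ = 86×10⁻⁷×1.963 + 24×10⁻⁶×1.080 = 4.28018×10⁻⁵ m/K
ΔT = 6.22×10⁻⁴ / 4.28018×10⁻⁵ = 14.532 K
T = 19.6 + 14.532 = 34.132 °C

T = 34.1 °C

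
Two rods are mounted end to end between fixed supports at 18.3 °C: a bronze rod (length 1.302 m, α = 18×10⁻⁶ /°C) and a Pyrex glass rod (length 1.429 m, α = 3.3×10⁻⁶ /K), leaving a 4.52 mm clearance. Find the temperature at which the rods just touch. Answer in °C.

T = 179 °C

Gap closes when ΔL₁ + ΔL₂ = 4.52 mm = 4.52×10⁻³ m
(α₁L₁ + α₂L₂)ΔT = g
α₁L₁ + α₂L₂ = 18×10⁻⁶×1.302 + 3.3×10⁻⁶×1.429 = 2.81517×10⁻⁵ m/K
ΔT = 4.52×10⁻³ / 2.81517×10⁻⁵ = 160.56 K
T = 18.3 + 160.56 = 178.86 °C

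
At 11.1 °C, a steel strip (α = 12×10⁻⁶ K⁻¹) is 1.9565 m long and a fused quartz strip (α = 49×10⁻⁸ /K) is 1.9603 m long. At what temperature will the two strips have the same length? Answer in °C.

T = 179.9 °C

L₁(1 + α₁ΔT) = L₂(1 + α₂ΔT) ⇒ ΔT = (L₂ − L₁)/(α₁L₁ − α₂L₂)
L₂ − L₁ = 1.9603 − 1.9565 = 3.80×10⁻³ m
α₁L₁ − α₂L₂ = 12×10⁻⁶×1.9565 − 49×10⁻⁸×1.9603 = 2.2517453×10⁻⁵ m/K
ΔT = 3.80×10⁻³ / 2.2517453×10⁻⁵ = 168.758 K
T = 11.1 + 168.758 = 179.858 °C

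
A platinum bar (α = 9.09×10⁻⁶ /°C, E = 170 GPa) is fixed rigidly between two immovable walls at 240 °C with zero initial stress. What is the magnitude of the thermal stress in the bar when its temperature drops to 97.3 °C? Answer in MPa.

σ = 221 MPa

Fully constrained: the free strain ε = αΔT is blocked, so σ = Eε = EαΔT.
|ΔT| = 142.7 K
σ = 170×10⁹ × 9.09×10⁻⁶ × 142.7 = 2.21×10⁸ Pa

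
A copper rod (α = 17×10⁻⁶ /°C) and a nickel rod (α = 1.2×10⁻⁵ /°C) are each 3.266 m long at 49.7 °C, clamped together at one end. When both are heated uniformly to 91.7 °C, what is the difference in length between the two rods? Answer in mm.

ΔT = 42.0 K
copper: ΔL = 17×10⁻⁶ × 3.266 m × 42.0 = 2.3319×10⁻³ m = 2.3319 mm
nickel: ΔL = 1.2×10⁻⁵ × 3.266 m × 42.0 = 1.6461×10⁻³ m = 1.6461 mm
difference = 2.3319 − 1.6461 = 0.6858 mm

0.686 mm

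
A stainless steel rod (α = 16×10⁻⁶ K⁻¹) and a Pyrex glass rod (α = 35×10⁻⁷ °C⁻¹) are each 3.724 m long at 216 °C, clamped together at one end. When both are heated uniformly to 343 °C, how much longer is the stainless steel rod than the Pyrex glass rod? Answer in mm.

5.91 mm

ΔT = 127 K
stainless steel: ΔL = 16×10⁻⁶ × 3.724 m × 127 = 7.5672×10⁻³ m = 7.5672 mm
Pyrex glass: ΔL = 35×10⁻⁷ × 3.724 m × 127 = 1.6553×10⁻³ m = 1.6553 mm
difference = 7.5672 − 1.6553 = 5.9119 mm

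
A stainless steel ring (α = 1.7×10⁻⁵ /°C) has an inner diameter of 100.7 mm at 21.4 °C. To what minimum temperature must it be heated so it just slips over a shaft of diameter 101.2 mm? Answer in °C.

Required Δd = 101.2 − 100.7 = 0.5 mm
Δd = αd₀ΔT ⇒ ΔT = Δd/(αd₀) = 0.5 / (1.7×10⁻⁵ × 100.7) = 292.07 K
T_min = 21.4 + 292.07 = 313.47 °C

T = 313 °C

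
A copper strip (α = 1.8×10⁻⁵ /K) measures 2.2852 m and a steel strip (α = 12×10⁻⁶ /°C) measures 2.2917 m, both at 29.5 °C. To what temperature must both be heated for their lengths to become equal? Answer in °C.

T = 506.3 °C

Equal length when α₁L₁ΔT − α₂L₂ΔT = L₂ − L₁ = 6.50×10⁻³ m
α₁L₁ = 4.11336×10⁻⁵, α₂L₂ = 2.75004×10⁻⁵ → Δ(αL) = 1.36332×10⁻⁵ m/K
ΔT = 6.50×10⁻³ / 1.36332×10⁻⁵ = 476.777 K, so T = 29.5 + 476.777 = 506.277 °C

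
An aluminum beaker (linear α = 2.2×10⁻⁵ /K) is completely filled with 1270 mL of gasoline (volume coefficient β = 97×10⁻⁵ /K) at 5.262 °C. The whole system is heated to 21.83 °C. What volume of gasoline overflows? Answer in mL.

19.0 mL

The beaker also expands: β_container ≈ 3α = 6.6×10⁻⁵ /K
Net overflow = V₀(β_liq − 3α_cont)ΔT
β − 3α = 9.70×10⁻⁴ − 6.6×10⁻⁵ = 9.04×10⁻⁴ /K; ΔT = 16.568 K
ΔV = 1270 × 9.04×10⁻⁴ × 16.568 = 19.0 mL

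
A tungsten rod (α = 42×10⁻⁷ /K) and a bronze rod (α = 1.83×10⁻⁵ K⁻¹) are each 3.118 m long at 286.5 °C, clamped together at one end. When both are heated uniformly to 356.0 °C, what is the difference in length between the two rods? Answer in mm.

ΔT = 69.5 K
tungsten: ΔL = 42×10⁻⁷ × 3.118 m × 69.5 = 9.1014×10⁻⁴ m = 0.91014 mm
bronze: ΔL = 1.83×10⁻⁵ × 3.118 m × 69.5 = 3.9656×10⁻³ m = 3.9656 mm
difference = 3.9656 − 0.91014 = 3.05546 mm

3.06 mm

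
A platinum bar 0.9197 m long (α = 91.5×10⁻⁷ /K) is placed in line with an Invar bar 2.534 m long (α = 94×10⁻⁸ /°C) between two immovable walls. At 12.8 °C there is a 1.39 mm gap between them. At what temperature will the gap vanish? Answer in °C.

T = 142 °C

α₁L₁ = 8.415255×10⁻⁶ m/K, α₂L₂ = 2.38196×10⁻⁶ m/K → total 1.0797215×10⁻⁵ m/K
ΔT = g/(α₁L₁+α₂L₂) = 1.39×10⁻³ / 1.0797215×10⁻⁵ = 128.74 K
T = 12.8 + 128.74 = 141.54 °C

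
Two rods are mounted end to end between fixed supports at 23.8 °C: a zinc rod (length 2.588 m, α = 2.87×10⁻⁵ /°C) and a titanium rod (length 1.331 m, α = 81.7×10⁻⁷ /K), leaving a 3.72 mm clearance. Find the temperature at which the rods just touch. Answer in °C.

T = 67.5 °C

Gap closes when ΔL₁ + ΔL₂ = 3.72 mm = 3.72×10⁻³ m
(α₁L₁ + α₂L₂)ΔT = g
α₁L₁ + α₂L₂ = 2.87×10⁻⁵×2.588 + 81.7×10⁻⁷×1.331 = 8.514987×10⁻⁵ m/K
ΔT = 3.72×10⁻³ / 8.514987×10⁻⁵ = 43.688 K
T = 23.8 + 43.688 = 67.488 °C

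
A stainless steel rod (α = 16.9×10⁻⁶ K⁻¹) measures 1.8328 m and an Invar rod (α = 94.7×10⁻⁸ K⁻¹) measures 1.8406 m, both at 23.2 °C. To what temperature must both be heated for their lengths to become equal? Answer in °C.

Equal length when α₁L₁ΔT − α₂L₂ΔT = L₂ − L₁ = 7.80×10⁻³ m
α₁L₁ = 3.097432×10⁻⁵, α₂L₂ = 1.7430482×10⁻⁶ → Δ(αL) = 2.92312718×10⁻⁵ m/K
ΔT = 7.80×10⁻³ / 2.92312718×10⁻⁵ = 266.838 K, so T = 23.2 + 266.838 = 290.038 °C

T = 290.0 °C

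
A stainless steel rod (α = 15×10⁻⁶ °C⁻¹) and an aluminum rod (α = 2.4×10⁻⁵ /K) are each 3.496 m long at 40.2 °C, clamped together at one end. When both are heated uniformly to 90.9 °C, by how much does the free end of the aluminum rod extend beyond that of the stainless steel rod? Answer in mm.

ΔT = 50.7 K
stainless steel: ΔL = 15×10⁻⁶ × 3.496 m × 50.7 = 2.6587×10⁻³ m = 2.6587 mm
aluminum: ΔL = 2.4×10⁻⁵ × 3.496 m × 50.7 = 4.2539×10⁻³ m = 4.2539 mm
difference = 4.2539 − 2.6587 = 1.5952 mm

1.60 mm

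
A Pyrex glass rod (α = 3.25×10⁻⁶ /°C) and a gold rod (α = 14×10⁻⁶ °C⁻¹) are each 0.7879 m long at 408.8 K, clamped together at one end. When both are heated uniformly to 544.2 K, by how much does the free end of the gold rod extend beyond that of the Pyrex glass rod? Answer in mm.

1.15 mm

ΔT = 135.4 K
Pyrex glass: ΔL = 3.25×10⁻⁶ × 0.7879 m × 135.4 = 3.4672×10⁻⁴ m = 0.34672 mm
gold: ΔL = 14×10⁻⁶ × 0.7879 m × 135.4 = 1.4935×10⁻³ m = 1.4935 mm
difference = 1.4935 − 0.34672 = 1.14678 mm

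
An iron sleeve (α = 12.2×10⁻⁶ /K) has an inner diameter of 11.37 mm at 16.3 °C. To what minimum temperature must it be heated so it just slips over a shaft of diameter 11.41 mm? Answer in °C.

Required Δd = 11.41 − 11.37 = 0.04 mm
Δd = αd₀ΔT ⇒ ΔT = Δd/(αd₀) = 0.04 / (12.2×10⁻⁶ × 11.37) = 288.36 K
T_min = 16.3 + 288.36 = 304.66 °C

T = 305 °C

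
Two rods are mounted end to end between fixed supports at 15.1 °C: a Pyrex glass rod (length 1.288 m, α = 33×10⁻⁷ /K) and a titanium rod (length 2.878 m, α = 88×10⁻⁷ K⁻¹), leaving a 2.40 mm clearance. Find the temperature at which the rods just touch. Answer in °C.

T = 96.2 °C

Gap closes when ΔL₁ + ΔL₂ = 2.40 mm = 2.40×10⁻³ m
(α₁L₁ + α₂L₂)ΔT = g
α₁L₁ + α₂L₂ = 33×10⁻⁷×1.288 + 88×10⁻⁷×2.878 = 2.95768×10⁻⁵ m/K
ΔT = 2.40×10⁻³ / 2.95768×10⁻⁵ = 81.145 K
T = 15.1 + 81.145 = 96.245 °C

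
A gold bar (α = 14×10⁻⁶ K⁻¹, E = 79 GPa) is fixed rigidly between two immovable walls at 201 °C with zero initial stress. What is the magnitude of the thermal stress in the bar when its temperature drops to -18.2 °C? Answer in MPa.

Fully constrained: the free strain ε = αΔT is blocked, so σ = Eε = EαΔT.
|ΔT| = 219.2 K
σ = 79.0×10⁹ × 14×10⁻⁶ × 219.2 = 2.42×10⁸ Pa

σ = 242 MPa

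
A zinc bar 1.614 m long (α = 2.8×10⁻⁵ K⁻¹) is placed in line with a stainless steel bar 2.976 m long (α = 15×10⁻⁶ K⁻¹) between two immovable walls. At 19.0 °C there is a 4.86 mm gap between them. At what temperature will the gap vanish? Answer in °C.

T = 73.1 °C

Gap closes when ΔL₁ + ΔL₂ = 4.86 mm = 4.86×10⁻³ m
(α₁L₁ + α₂L₂)ΔT = g
α₁L₁ + α₂L₂ = 2.8×10⁻⁵×1.614 + 15×10⁻⁶×2.976 = 8.9832×10⁻⁵ m/K
ΔT = 4.86×10⁻³ / 8.9832×10⁻⁵ = 54.101 K
T = 19.0 + 54.101 = 73.101 °C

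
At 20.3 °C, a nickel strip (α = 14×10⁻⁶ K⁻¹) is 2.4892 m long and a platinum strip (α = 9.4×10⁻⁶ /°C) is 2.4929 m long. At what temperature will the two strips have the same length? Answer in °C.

Equal length when α₁L₁ΔT − α₂L₂ΔT = L₂ − L₁ = 3.70×10⁻³ m
α₁L₁ = 3.48488×10⁻⁵, α₂L₂ = 2.343326×10⁻⁵ → Δ(αL) = 1.141554×10⁻⁵ m/K
ΔT = 3.70×10⁻³ / 1.141554×10⁻⁵ = 324.120 K, so T = 20.3 + 324.120 = 344.420 °C

T = 344.4 °C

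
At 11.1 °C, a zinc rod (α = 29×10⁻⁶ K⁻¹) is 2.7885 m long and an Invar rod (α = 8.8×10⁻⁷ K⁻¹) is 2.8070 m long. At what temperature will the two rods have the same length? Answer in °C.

L₁(1 + α₁ΔT) = L₂(1 + α₂ΔT) ⇒ ΔT = (L₂ − L₁)/(α₁L₁ − α₂L₂)
L₂ − L₁ = 2.8070 − 2.7885 = 1.85×10⁻² m
α₁L₁ − α₂L₂ = 29×10⁻⁶×2.7885 − 8.8×10⁻⁷×2.8070 = 7.839634×10⁻⁵ m/K
ΔT = 1.85×10⁻² / 7.839634×10⁻⁵ = 235.980 K
T = 11.1 + 235.980 = 247.080 °C

T = 247.1 °C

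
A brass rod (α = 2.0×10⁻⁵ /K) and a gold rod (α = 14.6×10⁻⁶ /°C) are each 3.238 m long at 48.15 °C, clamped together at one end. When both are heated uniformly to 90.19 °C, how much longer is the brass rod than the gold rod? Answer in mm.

ΔT = 42.04 K
brass: ΔL = 2.0×10⁻⁵ × 3.238 m × 42.04 = 2.7225×10⁻³ m = 2.7225 mm
gold: ΔL = 14.6×10⁻⁶ × 3.238 m × 42.04 = 1.9874×10⁻³ m = 1.9874 mm
difference = 2.7225 − 1.9874 = 0.7351 mm

0.735 mm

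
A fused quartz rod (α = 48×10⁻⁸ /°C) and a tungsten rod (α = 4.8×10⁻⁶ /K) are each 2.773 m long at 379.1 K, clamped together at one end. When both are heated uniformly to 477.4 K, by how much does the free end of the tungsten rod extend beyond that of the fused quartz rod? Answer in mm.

ΔT = 98.3 K
fused quartz: ΔL = 48×10⁻⁸ × 2.773 m × 98.3 = 1.3084×10⁻⁴ m = 0.13084 mm
tungsten: ΔL = 4.8×10⁻⁶ × 2.773 m × 98.3 = 1.3084×10⁻³ m = 1.3084 mm
difference = 1.3084 − 0.13084 = 1.17756 mm

1.18 mm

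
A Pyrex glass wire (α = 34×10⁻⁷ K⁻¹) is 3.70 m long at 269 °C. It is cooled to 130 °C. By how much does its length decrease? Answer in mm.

|ΔT| = |130 − 269| = 139 K
ΔL = αL₀ΔT = (34×10⁻⁷)(3.70)(139) = 1.75×10⁻³ m

ΔL = 1.75 mm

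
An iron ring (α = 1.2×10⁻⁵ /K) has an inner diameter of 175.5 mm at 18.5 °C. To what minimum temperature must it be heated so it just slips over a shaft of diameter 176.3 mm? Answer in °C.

Required Δd = 176.3 − 175.5 = 0.8 mm
Δd = αd₀ΔT ⇒ ΔT = Δd/(αd₀) = 0.8 / (1.2×10⁻⁵ × 175.5) = 379.87 K
T_min = 18.5 + 379.87 = 398.37 °C

T = 398 °C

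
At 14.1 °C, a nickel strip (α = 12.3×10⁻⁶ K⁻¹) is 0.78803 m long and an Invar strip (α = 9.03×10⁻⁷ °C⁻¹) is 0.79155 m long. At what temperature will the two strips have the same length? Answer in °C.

L₁(1 + α₁ΔT) = L₂(1 + α₂ΔT) ⇒ ΔT = (L₂ − L₁)/(α₁L₁ − α₂L₂)
L₂ − L₁ = 0.79155 − 0.78803 = 3.52×10⁻³ m
α₁L₁ − α₂L₂ = 12.3×10⁻⁶×0.78803 − 9.03×10⁻⁷×0.79155 = 8.97799935×10⁻⁶ m/K
ΔT = 3.52×10⁻³ / 8.97799935×10⁻⁶ = 392.070 K
T = 14.1 + 392.070 = 406.170 °C

T = 406.2 °C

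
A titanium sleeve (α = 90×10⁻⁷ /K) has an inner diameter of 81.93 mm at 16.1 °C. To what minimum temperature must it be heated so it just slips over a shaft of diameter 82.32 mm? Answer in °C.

T = 545 °C

Required Δd = 82.32 − 81.93 = 0.39 mm
Δd = αd₀ΔT ⇒ ΔT = Δd/(αd₀) = 0.39 / (90×10⁻⁷ × 81.93) = 528.91 K
T_min = 16.1 + 528.91 = 545.01 °C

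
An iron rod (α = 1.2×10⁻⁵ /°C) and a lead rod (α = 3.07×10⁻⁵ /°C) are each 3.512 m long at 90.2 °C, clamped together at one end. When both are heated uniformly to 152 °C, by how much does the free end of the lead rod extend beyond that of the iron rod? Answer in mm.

ΔT = 61.8 K
iron: ΔL = 1.2×10⁻⁵ × 3.512 m × 61.8 = 2.6045×10⁻³ m = 2.6045 mm
lead: ΔL = 3.07×10⁻⁵ × 3.512 m × 61.8 = 6.6632×10⁻³ m = 6.6632 mm
difference = 6.6632 − 2.6045 = 4.0587 mm

4.06 mm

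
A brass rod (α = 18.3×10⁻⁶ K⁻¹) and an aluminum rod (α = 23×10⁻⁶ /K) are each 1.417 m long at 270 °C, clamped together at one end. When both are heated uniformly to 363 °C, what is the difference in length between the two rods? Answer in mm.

0.619 mm

ΔT = 93 K
brass: ΔL = 18.3×10⁻⁶ × 1.417 m × 93 = 2.4116×10⁻³ m = 2.4116 mm
aluminum: ΔL = 23×10⁻⁶ × 1.417 m × 93 = 3.0310×10⁻³ m = 3.0310 mm
difference = 3.0310 − 2.4116 = 0.6194 mm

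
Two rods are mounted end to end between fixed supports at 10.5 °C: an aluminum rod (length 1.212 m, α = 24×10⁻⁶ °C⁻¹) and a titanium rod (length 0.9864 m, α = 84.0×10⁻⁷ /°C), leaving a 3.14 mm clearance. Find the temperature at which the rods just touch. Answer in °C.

T = 94.5 °C

Gap closes when ΔL₁ + ΔL₂ = 3.14 mm = 3.14×10⁻³ m
(α₁L₁ + α₂L₂)ΔT = g
α₁L₁ + α₂L₂ = 24×10⁻⁶×1.212 + 84.0×10⁻⁷×0.9864 = 3.737376×10⁻⁵ m/K
ΔT = 3.14×10⁻³ / 3.737376×10⁻⁵ = 84.016 K
T = 10.5 + 84.016 = 94.516 °C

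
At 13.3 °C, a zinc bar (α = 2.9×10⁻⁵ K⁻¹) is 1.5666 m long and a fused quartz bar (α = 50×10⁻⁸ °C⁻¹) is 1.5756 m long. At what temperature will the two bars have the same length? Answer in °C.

T = 214.9 °C

L₁(1 + α₁ΔT) = L₂(1 + α₂ΔT) ⇒ ΔT = (L₂ − L₁)/(α₁L₁ − α₂L₂)
L₂ − L₁ = 1.5756 − 1.5666 = 9.00×10⁻³ m
α₁L₁ − α₂L₂ = 2.9×10⁻⁵×1.5666 − 50×10⁻⁸×1.5756 = 4.46436×10⁻⁵ m/K
ΔT = 9.00×10⁻³ / 4.46436×10⁻⁵ = 201.597 K
T = 13.3 + 201.597 = 214.897 °C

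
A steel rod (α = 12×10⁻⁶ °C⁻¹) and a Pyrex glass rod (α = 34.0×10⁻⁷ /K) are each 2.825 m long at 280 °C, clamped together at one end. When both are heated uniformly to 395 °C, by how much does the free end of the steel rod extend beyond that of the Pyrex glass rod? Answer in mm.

ΔT = 115 K
steel: ΔL = 12×10⁻⁶ × 2.825 m × 115 = 3.8985×10⁻³ m = 3.8985 mm
Pyrex glass: ΔL = 34.0×10⁻⁷ × 2.825 m × 115 = 1.1046×10⁻³ m = 1.1046 mm
difference = 3.8985 − 1.1046 = 2.7939 mm

2.79 mm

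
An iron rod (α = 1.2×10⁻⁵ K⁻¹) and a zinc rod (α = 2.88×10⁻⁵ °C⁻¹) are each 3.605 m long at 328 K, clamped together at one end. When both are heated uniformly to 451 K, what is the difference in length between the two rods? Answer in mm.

ΔT = 123 K
iron: ΔL = 1.2×10⁻⁵ × 3.605 m × 123 = 5.3210×10⁻³ m = 5.3210 mm
zinc: ΔL = 2.88×10⁻⁵ × 3.605 m × 123 = 1.2770×10⁻² m = 12.770 mm
difference = 12.770 − 5.3210 = 7.449 mm

7.45 mm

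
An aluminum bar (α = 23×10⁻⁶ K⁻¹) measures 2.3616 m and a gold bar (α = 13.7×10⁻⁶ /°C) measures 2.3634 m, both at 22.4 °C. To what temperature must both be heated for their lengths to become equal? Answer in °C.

Equal length when α₁L₁ΔT − α₂L₂ΔT = L₂ − L₁ = 1.80×10⁻³ m
α₁L₁ = 5.43168×10⁻⁵, α₂L₂ = 3.237858×10⁻⁵ → Δ(αL) = 2.193822×10⁻⁵ m/K
ΔT = 1.80×10⁻³ / 2.193822×10⁻⁵ = 82.049 K, so T = 22.4 + 82.049 = 104.449 °C

T = 104.4 °C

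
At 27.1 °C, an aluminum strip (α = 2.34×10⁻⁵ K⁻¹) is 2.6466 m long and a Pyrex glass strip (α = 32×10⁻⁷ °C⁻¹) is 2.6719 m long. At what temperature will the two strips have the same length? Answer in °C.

T = 501.1 °C

Equal length when α₁L₁ΔT − α₂L₂ΔT = L₂ − L₁ = 2.53×10⁻² m
α₁L₁ = 6.193044×10⁻⁵, α₂L₂ = 8.55008×10⁻⁶ → Δ(αL) = 5.338036×10⁻⁵ m/K
ΔT = 2.53×10⁻² / 5.338036×10⁻⁵ = 473.957 K, so T = 27.1 + 473.957 = 501.057 °C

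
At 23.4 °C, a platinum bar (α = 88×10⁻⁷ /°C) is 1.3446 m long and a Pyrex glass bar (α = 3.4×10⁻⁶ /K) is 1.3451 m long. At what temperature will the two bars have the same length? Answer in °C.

L₁(1 + α₁ΔT) = L₂(1 + α₂ΔT) ⇒ ΔT = (L₂ − L₁)/(α₁L₁ − α₂L₂)
L₂ − L₁ = 1.3451 − 1.3446 = 5.00×10⁻⁴ m
α₁L₁ − α₂L₂ = 88×10⁻⁷×1.3446 − 3.4×10⁻⁶×1.3451 = 7.25914×10⁻⁶ m/K
ΔT = 5.00×10⁻⁴ / 7.25914×10⁻⁶ = 68.8787 K
T = 23.4 + 68.8787 = 92.2787 °C

T = 92.28 °C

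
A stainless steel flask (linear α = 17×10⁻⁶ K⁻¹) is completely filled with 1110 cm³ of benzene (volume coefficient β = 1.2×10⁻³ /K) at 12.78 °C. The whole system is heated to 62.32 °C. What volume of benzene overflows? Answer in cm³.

63.2 cm³

The flask also expands: β_container ≈ 3α = 5.1×10⁻⁵ /K
Net overflow = V₀(β_liq − 3α_cont)ΔT
β − 3α = 1.20×10⁻³ − 5.1×10⁻⁵ = 1.149×10⁻³ /K; ΔT = 49.54 K
ΔV = 1110 × 1.149×10⁻³ × 49.54 = 63.2 cm³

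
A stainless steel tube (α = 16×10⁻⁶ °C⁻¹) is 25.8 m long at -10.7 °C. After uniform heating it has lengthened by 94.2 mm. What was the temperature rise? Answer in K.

ΔL = αL₀ΔT ⇒ ΔT = ΔL / (αL₀)
ΔT = 94.2×10⁻³ m / (16×10⁻⁶ × 25.8 m) = 228.20 K

ΔT = 228 K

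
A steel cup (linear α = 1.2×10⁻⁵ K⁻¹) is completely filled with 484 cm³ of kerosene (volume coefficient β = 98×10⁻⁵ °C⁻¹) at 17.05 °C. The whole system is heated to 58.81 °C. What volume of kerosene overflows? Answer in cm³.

The cup also expands: β_container ≈ 3α = 3.6×10⁻⁵ /K
Net overflow = V₀(β_liq − 3α_cont)ΔT
β − 3α = 9.80×10⁻⁴ − 3.6×10⁻⁵ = 9.44×10⁻⁴ /K; ΔT = 41.76 K
ΔV = 484 × 9.44×10⁻⁴ × 41.76 = 19.1 cm³

19.1 cm³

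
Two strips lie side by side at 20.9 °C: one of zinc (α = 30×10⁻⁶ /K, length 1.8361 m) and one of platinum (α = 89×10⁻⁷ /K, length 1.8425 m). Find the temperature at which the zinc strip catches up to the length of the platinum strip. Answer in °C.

T = 186.3 °C

Equal length when α₁L₁ΔT − α₂L₂ΔT = L₂ − L₁ = 6.40×10⁻³ m
α₁L₁ = 5.5083×10⁻⁵, α₂L₂ = 1.639825×10⁻⁵ → Δ(αL) = 3.868475×10⁻⁵ m/K
ΔT = 6.40×10⁻³ / 3.868475×10⁻⁵ = 165.440 K, so T = 20.9 + 165.440 = 186.340 °C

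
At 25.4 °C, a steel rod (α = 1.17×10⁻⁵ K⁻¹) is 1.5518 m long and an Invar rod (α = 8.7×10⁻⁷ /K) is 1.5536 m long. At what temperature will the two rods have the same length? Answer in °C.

Equal length when α₁L₁ΔT − α₂L₂ΔT = L₂ − L₁ = 1.80×10⁻³ m
α₁L₁ = 1.815606×10⁻⁵, α₂L₂ = 1.351632×10⁻⁶ → Δ(αL) = 1.6804428×10⁻⁵ m/K
ΔT = 1.80×10⁻³ / 1.6804428×10⁻⁵ = 107.115 K, so T = 25.4 + 107.115 = 132.515 °C

T = 132.5 °C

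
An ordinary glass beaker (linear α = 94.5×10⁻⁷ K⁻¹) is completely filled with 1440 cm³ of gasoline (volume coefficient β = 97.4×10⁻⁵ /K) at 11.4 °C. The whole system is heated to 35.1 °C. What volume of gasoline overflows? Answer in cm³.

The beaker also expands: β_container ≈ 3α = 2.835×10⁻⁵ /K
Net overflow = V₀(β_liq − 3α_cont)ΔT
β − 3α = 9.74×10⁻⁴ − 2.835×10⁻⁵ = 9.4565×10⁻⁴ /K; ΔT = 23.7 K
ΔV = 1440 × 9.4565×10⁻⁴ × 23.7 = 32.3 cm³

32.3 cm³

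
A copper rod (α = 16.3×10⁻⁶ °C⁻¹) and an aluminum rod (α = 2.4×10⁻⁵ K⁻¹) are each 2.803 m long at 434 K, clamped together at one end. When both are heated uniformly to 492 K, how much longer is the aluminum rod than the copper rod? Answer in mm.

1.25 mm

ΔT = 58 K
copper: ΔL = 16.3×10⁻⁶ × 2.803 m × 58 = 2.6500×10⁻³ m = 2.6500 mm
aluminum: ΔL = 2.4×10⁻⁵ × 2.803 m × 58 = 3.9018×10⁻³ m = 3.9018 mm
difference = 3.9018 − 2.6500 = 1.2518 mm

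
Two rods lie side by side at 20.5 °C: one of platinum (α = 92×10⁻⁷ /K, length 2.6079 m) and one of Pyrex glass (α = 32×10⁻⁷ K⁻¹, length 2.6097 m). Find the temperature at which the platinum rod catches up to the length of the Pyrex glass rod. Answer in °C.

Equal length when α₁L₁ΔT − α₂L₂ΔT = L₂ − L₁ = 1.80×10⁻³ m
α₁L₁ = 2.399268×10⁻⁵, α₂L₂ = 8.35104×10⁻⁶ → Δ(αL) = 1.564164×10⁻⁵ m/K
ΔT = 1.80×10⁻³ / 1.564164×10⁻⁵ = 115.077 K, so T = 20.5 + 115.077 = 135.577 °C

T = 135.6 °C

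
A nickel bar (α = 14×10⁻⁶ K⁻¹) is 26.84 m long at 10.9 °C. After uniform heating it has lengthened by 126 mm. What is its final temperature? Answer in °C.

T = 346 °C

ΔL = αL₀ΔT ⇒ ΔT = ΔL / (αL₀)
ΔT = 126×10⁻³ m / (14×10⁻⁶ × 26.84 m) = 335.32 K
T = 10.9 + 335.32 = 346.22 °C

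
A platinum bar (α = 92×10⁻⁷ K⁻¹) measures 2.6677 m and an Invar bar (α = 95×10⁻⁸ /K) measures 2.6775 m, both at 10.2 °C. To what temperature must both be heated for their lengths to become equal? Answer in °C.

Equal length when α₁L₁ΔT − α₂L₂ΔT = L₂ − L₁ = 9.80×10⁻³ m
α₁L₁ = 2.454284×10⁻⁵, α₂L₂ = 2.543625×10⁻⁶ → Δ(αL) = 2.1999215×10⁻⁵ m/K
ΔT = 9.80×10⁻³ / 2.1999215×10⁻⁵ = 445.470 K, so T = 10.2 + 445.470 = 455.670 °C

T = 455.7 °C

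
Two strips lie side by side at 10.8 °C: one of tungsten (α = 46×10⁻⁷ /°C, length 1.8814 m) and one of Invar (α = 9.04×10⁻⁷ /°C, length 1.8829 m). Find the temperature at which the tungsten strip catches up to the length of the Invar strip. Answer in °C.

Equal length when α₁L₁ΔT − α₂L₂ΔT = L₂ − L₁ = 1.50×10⁻³ m
α₁L₁ = 8.65444×10⁻⁶, α₂L₂ = 1.7021416×10⁻⁶ → Δ(αL) = 6.9522984×10⁻⁶ m/K
ΔT = 1.50×10⁻³ / 6.9522984×10⁻⁶ = 215.756 K, so T = 10.8 + 215.756 = 226.556 °C

T = 226.6 °C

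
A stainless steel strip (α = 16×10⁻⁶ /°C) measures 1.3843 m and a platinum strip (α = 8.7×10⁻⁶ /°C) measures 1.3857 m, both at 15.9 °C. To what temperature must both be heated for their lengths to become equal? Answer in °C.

T = 154.6 °C

Equal length when α₁L₁ΔT − α₂L₂ΔT = L₂ − L₁ = 1.40×10⁻³ m
α₁L₁ = 2.21488×10⁻⁵, α₂L₂ = 1.205559×10⁻⁵ → Δ(αL) = 1.009321×10⁻⁵ m/K
ΔT = 1.40×10⁻³ / 1.009321×10⁻⁵ = 138.707 K, so T = 15.9 + 138.707 = 154.607 °C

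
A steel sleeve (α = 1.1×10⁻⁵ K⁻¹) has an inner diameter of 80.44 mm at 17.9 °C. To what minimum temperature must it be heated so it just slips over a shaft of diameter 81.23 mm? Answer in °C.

Required Δd = 81.23 − 80.44 = 0.79 mm
Δd = αd₀ΔT ⇒ ΔT = Δd/(αd₀) = 0.79 / (1.1×10⁻⁵ × 80.44) = 892.82 K
T_min = 17.9 + 892.82 = 910.72 °C

T = 911 °C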